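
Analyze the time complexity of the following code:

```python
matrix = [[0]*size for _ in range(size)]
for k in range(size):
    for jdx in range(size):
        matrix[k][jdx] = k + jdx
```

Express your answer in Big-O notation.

Time complexity: O(n^2).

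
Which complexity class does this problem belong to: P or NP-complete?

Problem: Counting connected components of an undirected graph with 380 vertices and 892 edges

This problem is in P: BFS/DFS visits each vertex and edge once: O(V+E).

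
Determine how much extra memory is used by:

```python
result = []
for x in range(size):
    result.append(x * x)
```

Space complexity: O(n).
Auxiliary storage grows linearly with the input size n in the worst case.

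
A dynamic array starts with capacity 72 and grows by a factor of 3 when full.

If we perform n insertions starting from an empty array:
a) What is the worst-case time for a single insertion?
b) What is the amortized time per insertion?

(a) Worst-case single insertion: O(n) -- when the array is full at capacity c, the resize copies all c elements, and c can be Theta(n).
(b) Resizes happen at sizes 72, 216, 648, ... Total copy cost for n insertions: 72 + 216 + ... = O(n) (geometric series with ratio 1/3). Amortized cost per insertion: O(n)/n = O(1).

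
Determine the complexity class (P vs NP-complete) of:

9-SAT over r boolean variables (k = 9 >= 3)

This problem is NP-complete: 3-SAT is NP-complete (Cook-Levin); k-SAT for k>=3 reduces from 3-SAT.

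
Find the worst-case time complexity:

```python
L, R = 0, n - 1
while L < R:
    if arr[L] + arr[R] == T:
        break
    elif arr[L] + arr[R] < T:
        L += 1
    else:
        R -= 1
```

Time complexity: O(n).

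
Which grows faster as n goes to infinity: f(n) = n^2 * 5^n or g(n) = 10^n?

g(n) = 10^n grows faster: 10^n / (n^2 5^n) = (10/5)^n / n^2 -> infinity since 10/5 > 1.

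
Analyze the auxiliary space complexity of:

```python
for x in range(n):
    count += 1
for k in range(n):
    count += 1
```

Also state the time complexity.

Space complexity: O(1).
Only a constant amount of auxiliary storage is used; nothing grows with n.
Time complexity: O(n).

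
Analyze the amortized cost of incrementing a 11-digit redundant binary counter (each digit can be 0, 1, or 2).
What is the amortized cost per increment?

A redundant counter on 11 digits allows digit values 0, 1, 2. Increment adds 1 to the least significant digit and carries any 2 to a 0 plus +1 on the next digit. With potential Phi = (number of 2-digits), each increment does O(1) actual work plus a chain of carries, each of which decreases Phi by 1. Amortized O(1).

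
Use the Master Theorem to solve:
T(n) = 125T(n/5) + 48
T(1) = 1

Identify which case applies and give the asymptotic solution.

a=125, b=5, f(n)=48.
log_5(125) = 3 > 0.
Since f(n) = O(n^0) is polynomially smaller than n^3, Case 1 applies.
T(n) = Theta(n^3).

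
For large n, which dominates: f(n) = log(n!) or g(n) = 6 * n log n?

f(n) = log(n!) and g(n) = 6 * n log n are Theta of each other: Stirling: log(n!) = n log n - n + O(log n) = Theta(n log n); the constant 6 doesn't change the Theta class.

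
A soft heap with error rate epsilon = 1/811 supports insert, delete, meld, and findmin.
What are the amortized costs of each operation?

Soft heaps (Chazelle) allow up to an epsilon = 1/811 fraction of elements to have corrupted (raised) keys. Insert is O(log(1/epsilon)) = O(log 811) amortized -- the structure maintains heap-ordered binary trees of rank bounded by O(log(1/epsilon)). Meld concatenates root lists: O(1) amortized. Delete and findmin are O(1) amortized.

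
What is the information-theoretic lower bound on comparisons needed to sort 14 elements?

There are 14! = 87178291200 possible orderings. Each comparison gives 1 bit. We need at least ceil(log_2(87178291200)) = 37 comparisons.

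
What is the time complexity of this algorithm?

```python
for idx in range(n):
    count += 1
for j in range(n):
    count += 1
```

Time complexity: O(n).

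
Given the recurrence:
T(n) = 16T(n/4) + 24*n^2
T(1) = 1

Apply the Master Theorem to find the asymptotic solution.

a=16, b=4, f(n)=24*n^2. log_4(16) = 2. Case 2: T(n) = O(n^2 log n).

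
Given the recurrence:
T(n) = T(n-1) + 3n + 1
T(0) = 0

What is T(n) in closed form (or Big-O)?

Dominant term in sum is 3*sum(i, i=1..n) = 3*n*(n+1)/2 = O(n^2).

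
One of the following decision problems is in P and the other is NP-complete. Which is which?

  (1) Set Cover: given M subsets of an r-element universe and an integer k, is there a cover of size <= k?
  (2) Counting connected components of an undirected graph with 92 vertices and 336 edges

(1) is NP-complete: one of Karp's 21 NP-complete problems (with k part of the input).
(2) is P: BFS/DFS visits each vertex and edge once: O(V+E).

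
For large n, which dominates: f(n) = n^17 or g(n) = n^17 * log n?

g(n) = n^17 * log n grows faster: extra log n factor -> infinity.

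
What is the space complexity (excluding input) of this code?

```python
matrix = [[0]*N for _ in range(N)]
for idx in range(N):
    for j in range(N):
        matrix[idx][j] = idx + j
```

Space complexity: O(n^2).
A 2D structure of size n x n is allocated.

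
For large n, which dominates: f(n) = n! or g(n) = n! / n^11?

f(n) = n! grows faster: the ratio n!/(n!/n^11) = n^11 -> infinity.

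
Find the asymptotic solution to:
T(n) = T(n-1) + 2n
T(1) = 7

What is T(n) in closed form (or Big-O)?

Unrolling: T(n) = 7 + 2*(2 + 3 + ... + n) = 7 + 2*(n(n+1)/2 - 1) = O(n^2).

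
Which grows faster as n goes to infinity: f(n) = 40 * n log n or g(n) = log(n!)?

f(n) = 40 * n log n and g(n) = log(n!) are Theta of each other: Stirling: log(n!) = n log n - n + O(log n) = Theta(n log n); the constant 40 doesn't change the Theta class.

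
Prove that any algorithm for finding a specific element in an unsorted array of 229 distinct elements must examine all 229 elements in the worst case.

Adversary argument: if the algorithm examines fewer than 229 elements, the adversary places the target in an unexamined position. The algorithm cannot distinguish 'not present' from 'in unexamined position'.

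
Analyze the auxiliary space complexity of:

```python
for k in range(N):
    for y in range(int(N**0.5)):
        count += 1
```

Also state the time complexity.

Space complexity: O(1).
Only a constant amount of auxiliary storage is used; nothing grows with n.
Time complexity: O(n * sqrt(n)).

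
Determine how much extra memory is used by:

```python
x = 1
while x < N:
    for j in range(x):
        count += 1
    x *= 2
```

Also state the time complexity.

Space complexity: O(1).
Only a constant amount of auxiliary storage is used; nothing grows with n.
Time complexity: O(n).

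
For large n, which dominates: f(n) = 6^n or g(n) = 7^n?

g(n) = 7^n grows faster: (7/6)^n -> infinity since 7/6 > 1.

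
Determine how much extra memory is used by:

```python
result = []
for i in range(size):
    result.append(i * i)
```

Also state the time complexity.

Space complexity: O(n).
Auxiliary storage grows linearly with the input size n in the worst case.
Time complexity: O(n).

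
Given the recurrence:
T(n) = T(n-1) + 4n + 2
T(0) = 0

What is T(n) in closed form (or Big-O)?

Dominant term in sum is 4*sum(i, i=1..n) = 4*n*(n+1)/2 = O(n^2).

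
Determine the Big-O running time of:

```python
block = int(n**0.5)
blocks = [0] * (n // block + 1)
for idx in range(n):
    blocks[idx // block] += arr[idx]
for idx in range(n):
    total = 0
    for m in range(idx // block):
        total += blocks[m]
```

Time complexity: O(n * sqrt(n)).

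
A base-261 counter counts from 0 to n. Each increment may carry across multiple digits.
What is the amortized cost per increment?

Digit at position i changes every 261^i increments. Total digit changes over n increments: n * 261/(261-1) = O(n). Amortized: O(1).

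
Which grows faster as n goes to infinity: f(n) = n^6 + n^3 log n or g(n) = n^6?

f(n) = n^6 + n^3 log n and g(n) = n^6 are Theta of each other: the lower-order n^3 log n term is o(n^6); both are Theta(n^6).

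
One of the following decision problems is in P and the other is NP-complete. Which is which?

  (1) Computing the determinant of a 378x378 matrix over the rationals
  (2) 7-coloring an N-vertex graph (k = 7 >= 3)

(1) is P: Gaussian elimination runs in O(n^3).
(2) is NP-complete: graph k-coloring for k>=3 is NP-complete by reduction from 3-SAT.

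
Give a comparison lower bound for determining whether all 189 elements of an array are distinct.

In the algebraic decision-tree model, the YES region for element distinctness on 189 elements has 189! connected components (one per ordering). Ben-Or's theorem then gives a lower bound of Omega(log(n!)) = Omega(n log n).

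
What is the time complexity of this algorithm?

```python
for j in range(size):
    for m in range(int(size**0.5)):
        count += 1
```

Time complexity: O(n * sqrt(n)).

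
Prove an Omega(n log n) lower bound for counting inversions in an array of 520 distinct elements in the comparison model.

Decision-tree argument: at any leaf, the comparisons made (with transitivity) must totally order all 520 elements -- otherwise some pair (i,j) is unordered, and an adversary can present two inputs agreeing on every comparison made but with that pair flipped, changing the inversion count by 1, so the leaf's output is wrong on one of them. Hence the tree has >= 520! leaves and height >= log_2(520!) = Omega(n log n). Modified merge sort achieves O(n log n).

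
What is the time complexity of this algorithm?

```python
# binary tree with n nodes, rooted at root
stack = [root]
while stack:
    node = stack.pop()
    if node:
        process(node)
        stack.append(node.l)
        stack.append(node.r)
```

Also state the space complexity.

Time complexity: O(n).
Space complexity: O(n).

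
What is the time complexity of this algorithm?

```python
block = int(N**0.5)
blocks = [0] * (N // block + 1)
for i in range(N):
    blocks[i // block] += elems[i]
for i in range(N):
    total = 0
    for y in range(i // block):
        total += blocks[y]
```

Time complexity: O(n * sqrt(n)).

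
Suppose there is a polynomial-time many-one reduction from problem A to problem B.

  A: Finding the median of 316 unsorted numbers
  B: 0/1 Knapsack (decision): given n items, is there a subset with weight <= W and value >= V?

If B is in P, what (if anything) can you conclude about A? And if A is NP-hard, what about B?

A poly-time reduction A <=_p B means any A-instance can be transformed to a B-instance in poly time.
If B is in P: compose the reduction with B's poly-time algorithm to solve A in poly time, so A is in P.
If A is NP-hard: every NP problem reduces to A, which reduces to B; composing reductions, every NP problem reduces to B, so B is NP-hard.
(Here in fact A is P and B is NP-complete.)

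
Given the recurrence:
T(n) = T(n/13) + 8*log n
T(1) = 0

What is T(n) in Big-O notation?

Each of the log_13(n) levels adds O(log n). T(n) = O(log^2 n).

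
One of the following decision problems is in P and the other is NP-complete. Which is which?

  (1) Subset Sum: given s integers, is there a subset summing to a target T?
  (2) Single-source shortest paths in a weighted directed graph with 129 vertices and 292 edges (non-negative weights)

(1) is NP-complete: one of Karp's 21 NP-complete problems.
(2) is P: Dijkstra's algorithm runs in O((V+E) log V).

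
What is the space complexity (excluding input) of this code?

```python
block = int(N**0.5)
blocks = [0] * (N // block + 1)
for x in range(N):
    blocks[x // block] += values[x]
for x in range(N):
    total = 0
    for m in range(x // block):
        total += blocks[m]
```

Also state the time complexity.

Space complexity: O(sqrt(n)).
Storage scales with sqrt(n).
Time complexity: O(n * sqrt(n)).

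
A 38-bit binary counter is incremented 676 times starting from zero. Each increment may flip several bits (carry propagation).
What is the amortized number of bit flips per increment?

Bit i flips on every 2^i-th increment, so over 676 increments bit i flips floor(676/2^i) times. Summing over i: total flips < 2 * 676. Amortized: < 2 = O(1) per increment.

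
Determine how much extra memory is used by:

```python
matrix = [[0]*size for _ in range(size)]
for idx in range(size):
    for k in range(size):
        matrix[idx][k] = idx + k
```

Space complexity: O(n^2).
A 2D structure of size n x n is allocated.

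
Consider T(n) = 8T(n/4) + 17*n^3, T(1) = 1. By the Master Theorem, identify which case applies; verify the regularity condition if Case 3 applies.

a=8, b=4, f(n)=17*n^3.
log_4(8) = 1.5 < 3.
f(n) = Omega(n^(1.5+epsilon)) for some epsilon > 0, so Case 3 is the candidate.
Regularity: a*f(n/b) = 8*17*(n/4)^3 = (8/64)*17*n^3 <= c*f(n) with c = 8/64 < 1. Satisfied.
Case 3: T(n) = Theta(n^3).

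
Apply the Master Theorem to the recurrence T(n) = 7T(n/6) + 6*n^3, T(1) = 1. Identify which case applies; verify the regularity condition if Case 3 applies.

a=7, b=6, f(n)=6*n^3.
log_6(7) = 1.086 < 3.
f(n) = Omega(n^(1.086+epsilon)) for some epsilon > 0, so Case 3 is the candidate.
Regularity: a*f(n/b) = 7*6*(n/6)^3 = (7/216)*6*n^3 <= c*f(n) with c = 7/216 < 1. Satisfied.
Case 3: T(n) = Theta(n^3).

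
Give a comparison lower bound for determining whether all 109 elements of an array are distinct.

In the algebraic decision-tree model, the YES region for element distinctness on 109 elements has 109! connected components (one per ordering). Ben-Or's theorem then gives a lower bound of Omega(log(n!)) = Omega(n log n).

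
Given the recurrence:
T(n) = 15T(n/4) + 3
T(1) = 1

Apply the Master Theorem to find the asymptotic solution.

a=15, b=4, f(n)=3. log_4(15) = 1.953. Case 1 of Master Theorem: T(n) = O(n^1.953).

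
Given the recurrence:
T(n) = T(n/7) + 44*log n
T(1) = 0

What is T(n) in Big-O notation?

Each of the log_7(n) levels adds O(log n). T(n) = O(log^2 n).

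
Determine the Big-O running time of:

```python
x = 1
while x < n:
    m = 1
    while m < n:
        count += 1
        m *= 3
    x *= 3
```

Time complexity: O(log^2 n).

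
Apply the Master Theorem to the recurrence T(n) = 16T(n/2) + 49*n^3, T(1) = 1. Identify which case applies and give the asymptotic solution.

a=16, b=2, f(n)=49*n^3.
log_2(16) = 4 > 3.
Since f(n) = O(n^3) is polynomially smaller than n^4, Case 1 applies.
T(n) = Theta(n^4).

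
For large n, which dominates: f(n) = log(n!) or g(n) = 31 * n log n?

f(n) = log(n!) and g(n) = 31 * n log n are Theta of each other: Stirling: log(n!) = n log n - n + O(log n) = Theta(n log n); the constant 31 doesn't change the Theta class.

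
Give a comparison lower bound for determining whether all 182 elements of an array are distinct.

In the algebraic decision-tree model, the YES region for element distinctness on 182 elements has 182! connected components (one per ordering). Ben-Or's theorem then gives a lower bound of Omega(log(n!)) = Omega(n log n).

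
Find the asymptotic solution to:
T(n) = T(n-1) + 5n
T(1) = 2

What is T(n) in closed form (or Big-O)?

Unrolling: T(n) = 2 + 5*(2 + 3 + ... + n) = 2 + 5*(n(n+1)/2 - 1) = O(n^2).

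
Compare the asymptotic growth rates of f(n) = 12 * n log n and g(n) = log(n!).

f(n) = 12 * n log n and g(n) = log(n!) are Theta of each other: Stirling: log(n!) = n log n - n + O(log n) = Theta(n log n); the constant 12 doesn't change the Theta class.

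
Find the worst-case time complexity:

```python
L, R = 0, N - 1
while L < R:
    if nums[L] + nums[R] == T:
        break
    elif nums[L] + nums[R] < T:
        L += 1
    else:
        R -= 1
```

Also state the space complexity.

Time complexity: O(n).
Space complexity: O(1).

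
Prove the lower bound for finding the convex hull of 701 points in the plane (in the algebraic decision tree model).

Reduction from sorting: given 701 numbers x_1,...,x_{701}, map x_i to the point (x_i, x_i^2) on the parabola y = x^2. All points are on the convex hull, and walking the hull gives them in sorted x-order. Since sorting requires Omega(n log n), so does planar convex hull.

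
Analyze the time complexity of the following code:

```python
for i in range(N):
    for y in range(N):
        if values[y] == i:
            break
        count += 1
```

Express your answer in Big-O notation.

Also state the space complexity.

Time complexity: O(n^2).
Space complexity: O(1).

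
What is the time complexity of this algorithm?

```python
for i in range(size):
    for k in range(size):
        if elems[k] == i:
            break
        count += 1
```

Time complexity: O(n^2).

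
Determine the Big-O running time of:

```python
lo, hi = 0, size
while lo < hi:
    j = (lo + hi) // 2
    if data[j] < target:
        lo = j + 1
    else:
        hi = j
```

Time complexity: O(log n).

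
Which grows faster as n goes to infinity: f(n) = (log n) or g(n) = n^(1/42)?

g(n) = n^(1/42) grows faster: any positive power of n dominates any polylog.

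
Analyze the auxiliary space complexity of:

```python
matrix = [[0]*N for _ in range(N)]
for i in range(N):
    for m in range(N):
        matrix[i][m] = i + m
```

Space complexity: O(n^2).
A 2D structure of size n x n is allocated.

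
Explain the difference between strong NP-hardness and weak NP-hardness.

A problem is strongly NP-hard if it remains NP-hard even when all numbers in the input are bounded by a polynomial in the input length. A weakly NP-hard problem admits a pseudopolynomial algorithm. Subset Sum is weakly NP-hard (has O(nW) DP). 3-SAT is strongly NP-hard (no numeric parameters).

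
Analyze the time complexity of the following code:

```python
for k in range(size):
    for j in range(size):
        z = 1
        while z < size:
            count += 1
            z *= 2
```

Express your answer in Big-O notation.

Time complexity: O(n^2 log n).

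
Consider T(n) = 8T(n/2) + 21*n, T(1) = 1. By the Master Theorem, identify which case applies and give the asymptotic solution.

a=8, b=2, f(n)=21*n.
log_2(8) = 3 > 1.
Since f(n) = O(n^1) is polynomially smaller than n^3, Case 1 applies.
T(n) = Theta(n^3).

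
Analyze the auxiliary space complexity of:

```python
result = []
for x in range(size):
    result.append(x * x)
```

Space complexity: O(n).
Auxiliary storage grows linearly with the input size n in the worst case.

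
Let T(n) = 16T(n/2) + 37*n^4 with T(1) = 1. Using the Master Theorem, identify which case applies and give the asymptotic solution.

a=16, b=2, f(n)=37*n^4.
log_2(16) = 4, so n^(log_b(a)) = n^4.
f(n) = Theta(n^4), so Case 2 applies.
T(n) = Theta(n^4 log n).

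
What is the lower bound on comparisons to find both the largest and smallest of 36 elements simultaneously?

Pair elements first (floor(36/2) comparisons), then find max among winners and min among losers. Total: ceil(3*36/2) - 2 = 52 comparisons.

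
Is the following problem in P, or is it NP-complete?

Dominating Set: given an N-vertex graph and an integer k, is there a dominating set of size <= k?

This problem is NP-complete: reduces from Set Cover (with k part of the input).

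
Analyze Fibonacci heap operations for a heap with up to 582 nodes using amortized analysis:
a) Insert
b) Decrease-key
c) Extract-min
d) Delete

Fibonacci heaps use lazy consolidation. Potential function Phi = t + 2m (t = number of trees, m = marked nodes).
- Insert: O(1) actual, Delta Phi = +1 (one new tree) => O(1) amortized.
- Decrease-key: with c cascading cuts, actual cost is O(c); Delta Phi <= c - 2(c-1) + 2 = 4 - c (c new trees; >= c-1 marks cleared; <= 1 new mark). Amortized O(c) + (4 - c) = O(1).
- Extract-min: O(D(n) + t) actual; consolidation drops t to <= D(n)+1, so Delta Phi pays for the t term. D(n) = O(log n) for n = 582 => O(log n) amortized.
- Delete: decrease-key to -inf then extract-min = O(log n).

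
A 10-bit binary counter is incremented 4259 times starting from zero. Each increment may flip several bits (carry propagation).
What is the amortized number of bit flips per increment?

Bit i flips on every 2^i-th increment, so over 4259 increments bit i flips floor(4259/2^i) times. Summing over i: total flips < 2 * 4259. Amortized: < 2 = O(1) per increment.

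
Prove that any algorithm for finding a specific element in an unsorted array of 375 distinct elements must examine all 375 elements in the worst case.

Adversary argument: if the algorithm examines fewer than 375 elements, the adversary places the target in an unexamined position. The algorithm cannot distinguish 'not present' from 'in unexamined position'.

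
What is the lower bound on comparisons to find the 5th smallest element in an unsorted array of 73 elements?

Finding the 5th smallest of 73 elements requires Omega(n) comparisons. Every element must participate in at least one comparison; otherwise it could be the 5th smallest.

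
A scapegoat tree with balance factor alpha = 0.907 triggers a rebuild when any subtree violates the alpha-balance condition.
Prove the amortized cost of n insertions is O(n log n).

Define potential Phi = c * sum of |size(left(v)) - size(right(v))| over all nodes. An insertion at depth d costs O(d) = O(log n) and increases Phi by O(log n). When a rebuild of subtree of size s occurs, it costs O(s) but reduces Phi by Omega(s). With alpha = 0.907, between rebuilds Omega(s) insertions must occur. Amortized cost per insertion: O(log n).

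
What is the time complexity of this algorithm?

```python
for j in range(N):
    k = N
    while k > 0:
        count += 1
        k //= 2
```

Time complexity: O(n log n).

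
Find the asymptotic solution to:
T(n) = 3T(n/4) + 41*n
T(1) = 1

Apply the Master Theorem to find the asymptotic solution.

a=3, b=4, f(n)=41*n. log_4(3) = 0.7925 < 1. Case 3: T(n) = O(n).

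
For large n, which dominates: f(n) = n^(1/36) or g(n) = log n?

f(n) = n^(1/36) grows faster: any positive power of n dominates log n.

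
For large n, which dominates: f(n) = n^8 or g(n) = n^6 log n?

f(n) = n^8 grows faster: n^8 / (n^6 log n) = n^2/log n -> infinity.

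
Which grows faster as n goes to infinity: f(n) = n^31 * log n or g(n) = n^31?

f(n) = n^31 * log n grows faster: extra log n factor -> infinity.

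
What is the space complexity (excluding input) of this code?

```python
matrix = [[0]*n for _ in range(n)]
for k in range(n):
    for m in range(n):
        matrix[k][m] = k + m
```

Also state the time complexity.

Space complexity: O(n^2).
A 2D structure of size n x n is allocated.
Time complexity: O(n^2).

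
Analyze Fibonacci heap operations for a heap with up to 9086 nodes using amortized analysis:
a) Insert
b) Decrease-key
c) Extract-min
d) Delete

Fibonacci heaps use lazy consolidation. Potential function Phi = t + 2m (t = number of trees, m = marked nodes).
- Insert: O(1) actual, Delta Phi = +1 (one new tree) => O(1) amortized.
- Decrease-key: with c cascading cuts, actual cost is O(c); Delta Phi <= c - 2(c-1) + 2 = 4 - c (c new trees; >= c-1 marks cleared; <= 1 new mark). Amortized O(c) + (4 - c) = O(1).
- Extract-min: O(D(n) + t) actual; consolidation drops t to <= D(n)+1, so Delta Phi pays for the t term. D(n) = O(log n) for n = 9086 => O(log n) amortized.
- Delete: decrease-key to -inf then extract-min = O(log n).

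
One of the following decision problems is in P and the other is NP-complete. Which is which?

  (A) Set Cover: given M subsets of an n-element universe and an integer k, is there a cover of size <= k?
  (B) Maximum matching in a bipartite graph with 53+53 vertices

(A) is NP-complete: one of Karp's 21 NP-complete problems (with k part of the input).
(B) is P: Hopcroft-Karp runs in O(E sqrt(V)).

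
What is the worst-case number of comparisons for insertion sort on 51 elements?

Insertion sort on reverse-sorted input: 1 + 2 + ... + (51-1) = 1275 comparisons.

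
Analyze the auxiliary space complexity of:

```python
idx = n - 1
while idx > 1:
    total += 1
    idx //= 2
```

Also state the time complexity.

Space complexity: O(1).
Only a constant amount of auxiliary storage is used; nothing grows with n.
Time complexity: O(log n).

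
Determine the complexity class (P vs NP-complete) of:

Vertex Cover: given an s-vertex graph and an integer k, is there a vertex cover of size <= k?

This problem is NP-complete: one of Karp's 21 NP-complete problems (with k part of the input; for any fixed constant k it is in P).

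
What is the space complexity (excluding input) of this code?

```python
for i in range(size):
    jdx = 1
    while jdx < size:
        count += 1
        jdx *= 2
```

Space complexity: O(1).
Only a constant amount of auxiliary storage is used; nothing grows with n.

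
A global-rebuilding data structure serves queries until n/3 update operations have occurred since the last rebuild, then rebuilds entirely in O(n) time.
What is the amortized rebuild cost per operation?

The O(n) rebuild is triggered by n/3 operations, so each contributes O(n)/(n/3) = O(3) = O(1) to the rebuild cost.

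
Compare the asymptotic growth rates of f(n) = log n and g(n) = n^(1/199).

g(n) = n^(1/199) grows faster: any positive power of n dominates log n.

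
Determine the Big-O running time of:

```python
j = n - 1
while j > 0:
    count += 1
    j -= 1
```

Time complexity: O(n).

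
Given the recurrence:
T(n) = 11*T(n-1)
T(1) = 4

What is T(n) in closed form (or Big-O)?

Each step multiplies by 11. T(n) = T(1)*11^(n-1) = 4*11^(n-1).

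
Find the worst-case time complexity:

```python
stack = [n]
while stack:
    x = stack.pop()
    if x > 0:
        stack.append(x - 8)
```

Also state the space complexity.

Time complexity: O(n).
Space complexity: O(1).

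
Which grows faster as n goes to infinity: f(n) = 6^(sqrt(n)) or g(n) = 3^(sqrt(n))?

f(n) = 6^(sqrt(n)) grows faster: ratio is (6/3)^(sqrt(n)) -> infinity since 6/3 > 1.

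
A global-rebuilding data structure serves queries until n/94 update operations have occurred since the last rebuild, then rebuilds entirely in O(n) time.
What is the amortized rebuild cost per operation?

The O(n) rebuild is triggered by n/94 operations, so each contributes O(n)/(n/94) = O(94) = O(1) to the rebuild cost.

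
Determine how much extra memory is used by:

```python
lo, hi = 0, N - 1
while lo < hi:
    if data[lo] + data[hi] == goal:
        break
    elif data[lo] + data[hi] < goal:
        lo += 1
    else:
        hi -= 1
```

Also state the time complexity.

Space complexity: O(1).
Only a constant amount of auxiliary storage is used; nothing grows with n.
Time complexity: O(n).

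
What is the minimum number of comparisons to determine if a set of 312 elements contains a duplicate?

Determining if 312 elements are all distinct requires Omega(n log n) comparisons in the comparison model. This follows from the element distinctness lower bound.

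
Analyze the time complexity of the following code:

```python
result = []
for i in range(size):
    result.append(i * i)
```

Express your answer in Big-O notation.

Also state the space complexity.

Time complexity: O(n).
Space complexity: O(n).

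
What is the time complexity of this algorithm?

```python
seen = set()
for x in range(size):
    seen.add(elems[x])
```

Time complexity: O(n).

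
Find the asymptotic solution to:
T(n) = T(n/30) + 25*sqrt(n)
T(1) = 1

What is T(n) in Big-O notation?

Each level contributes sqrt(n/30^k). Geometric series with ratio 1/sqrt(30) < 1 sums to O(sqrt(n)).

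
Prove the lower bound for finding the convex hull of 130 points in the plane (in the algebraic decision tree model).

Reduction from sorting: given 130 numbers x_1,...,x_{130}, map x_i to the point (x_i, x_i^2) on the parabola y = x^2. All points are on the convex hull, and walking the hull gives them in sorted x-order. Since sorting requires Omega(n log n), so does planar convex hull.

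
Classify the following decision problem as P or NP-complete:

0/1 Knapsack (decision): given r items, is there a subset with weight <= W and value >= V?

This problem is NP-complete: reduces from Subset Sum.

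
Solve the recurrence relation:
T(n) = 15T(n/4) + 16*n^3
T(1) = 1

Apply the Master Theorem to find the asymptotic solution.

a=15, b=4, f(n)=16*n^3. log_4(15) = 1.953 < 3. Case 3: T(n) = O(n^3).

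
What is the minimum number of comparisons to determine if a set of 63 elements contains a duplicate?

Determining if 63 elements are all distinct requires Omega(n log n) comparisons in the comparison model. This follows from the element distinctness lower bound.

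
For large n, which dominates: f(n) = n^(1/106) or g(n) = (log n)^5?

f(n) = n^(1/106) grows faster: any positive power of n dominates any polylog.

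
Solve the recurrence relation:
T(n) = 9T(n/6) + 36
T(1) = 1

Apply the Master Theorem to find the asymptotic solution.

a=9, b=6, f(n)=36. log_6(9) = 1.226. Case 1 of Master Theorem: T(n) = O(n^1.226).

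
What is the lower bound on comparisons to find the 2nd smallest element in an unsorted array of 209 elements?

Finding the 2nd smallest of 209 elements requires Omega(n) comparisons. Every element must participate in at least one comparison; otherwise it could be the 2nd smallest.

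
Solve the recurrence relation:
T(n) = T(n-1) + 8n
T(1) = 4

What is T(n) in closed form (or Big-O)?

Unrolling: T(n) = 4 + 8*(2 + 3 + ... + n) = 4 + 8*(n(n+1)/2 - 1) = O(n^2).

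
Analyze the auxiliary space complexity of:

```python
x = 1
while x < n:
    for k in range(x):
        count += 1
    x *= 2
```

Space complexity: O(1).
Only a constant amount of auxiliary storage is used; nothing grows with n.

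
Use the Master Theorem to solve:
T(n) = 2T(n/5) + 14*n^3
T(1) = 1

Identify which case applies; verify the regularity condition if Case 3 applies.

a=2, b=5, f(n)=14*n^3.
log_5(2) = 0.4307 < 3.
f(n) = Omega(n^(0.4307+epsilon)) for some epsilon > 0, so Case 3 is the candidate.
Regularity: a*f(n/b) = 2*14*(n/5)^3 = (2/125)*14*n^3 <= c*f(n) with c = 2/125 < 1. Satisfied.
Case 3: T(n) = Theta(n^3).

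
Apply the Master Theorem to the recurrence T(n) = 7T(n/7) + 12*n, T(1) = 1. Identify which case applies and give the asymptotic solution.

a=7, b=7, f(n)=12*n.
log_7(7) = 1, so n^(log_b(a)) = n.
f(n) = Theta(n), so Case 2 applies.
T(n) = Theta(n log n).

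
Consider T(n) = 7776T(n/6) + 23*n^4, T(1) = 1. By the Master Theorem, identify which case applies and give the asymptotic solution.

a=7776, b=6, f(n)=23*n^4.
log_6(7776) = 5 > 4.
Since f(n) = O(n^4) is polynomially smaller than n^5, Case 1 applies.
T(n) = Theta(n^5).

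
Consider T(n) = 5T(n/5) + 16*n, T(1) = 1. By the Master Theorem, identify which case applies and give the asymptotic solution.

a=5, b=5, f(n)=16*n.
log_5(5) = 1, so n^(log_b(a)) = n.
f(n) = Theta(n), so Case 2 applies.
T(n) = Theta(n log n).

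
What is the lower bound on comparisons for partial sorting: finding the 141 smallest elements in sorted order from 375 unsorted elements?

Finding 141 smallest of 375 in sorted order: Omega(375) to identify the 141 smallest, plus Omega(141 log 141) to sort them. Total: Omega(n + k log k).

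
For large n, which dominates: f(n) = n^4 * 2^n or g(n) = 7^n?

g(n) = 7^n grows faster: 7^n / (n^4 2^n) = (7/2)^n / n^4 -> infinity since 7/2 > 1.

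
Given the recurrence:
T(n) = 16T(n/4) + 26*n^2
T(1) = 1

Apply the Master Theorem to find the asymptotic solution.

a=16, b=4, f(n)=26*n^2. log_4(16) = 2. Case 2: T(n) = O(n^2 log n).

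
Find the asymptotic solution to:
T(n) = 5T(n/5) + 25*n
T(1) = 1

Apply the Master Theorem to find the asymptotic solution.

a=5, b=5, f(n)=25*n. log_5(5) = 1. Case 2: T(n) = O(n log n).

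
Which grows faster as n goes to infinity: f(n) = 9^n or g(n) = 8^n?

f(n) = 9^n grows faster: (9/8)^n -> infinity since 9/8 > 1.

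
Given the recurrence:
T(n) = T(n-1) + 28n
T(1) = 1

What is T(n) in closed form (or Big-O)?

Unrolling: T(n) = 1 + 28*(2 + 3 + ... + n) = 1 + 28*(n(n+1)/2 - 1) = O(n^2).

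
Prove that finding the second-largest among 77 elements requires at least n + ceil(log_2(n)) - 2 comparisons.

Lower bound (adversary): identifying the maximum requires 77-1 comparisons (each eliminates one candidate). Assign weight 1 to each element; on each comparison the adversary lets the heavier side win and gives it the loser's weight. The max ends with weight 77, but each comparison it wins at most doubles its weight, so the max must win >= ceil(log_2(77)) = 7 comparisons. The second-largest is one of those 7 direct losers to the max, and identifying which one is largest needs >= 7-1 further comparisons. Total >= 77-1 + 7-1 = 82.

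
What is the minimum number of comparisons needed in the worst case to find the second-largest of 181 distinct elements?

Lower bound: finding the max needs 181-1 comparisons. By the adversary weight-doubling argument, the max must personally win >= ceil(log_2(181)) = 8 comparisons; the 2nd-largest is among those 8 losers, needing 8-1 more comparisons. Total >= 181-1 + 8-1 = 187. A balanced knockout tournament achieves this.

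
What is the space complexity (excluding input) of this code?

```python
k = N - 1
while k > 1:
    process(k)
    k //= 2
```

Space complexity: O(1).
Only a constant amount of auxiliary storage is used; nothing grows with n.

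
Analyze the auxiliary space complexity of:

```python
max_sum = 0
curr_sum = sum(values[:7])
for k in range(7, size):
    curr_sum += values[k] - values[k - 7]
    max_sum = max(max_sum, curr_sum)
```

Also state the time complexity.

Space complexity: O(1).
Only a constant amount of auxiliary storage is used; nothing grows with n.
Time complexity: O(n).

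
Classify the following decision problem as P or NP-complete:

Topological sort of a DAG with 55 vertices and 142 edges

This problem is in P: DFS-based topological sort runs in O(V+E).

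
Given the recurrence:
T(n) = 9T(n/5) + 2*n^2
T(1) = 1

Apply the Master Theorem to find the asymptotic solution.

a=9, b=5, f(n)=2*n^2. log_5(9) = 1.365 < 2. Case 3: T(n) = O(n^2).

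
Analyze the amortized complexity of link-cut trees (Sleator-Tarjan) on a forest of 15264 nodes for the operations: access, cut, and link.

Link-cut trees represent the forest using splay trees over preferred paths. With potential Phi = sum over nodes of log(size of virtual subtree), each access on 15264 nodes is O(log 15264) = O(log n) amortized by the splay-tree access lemma. Cut and link are O(1) plus one access.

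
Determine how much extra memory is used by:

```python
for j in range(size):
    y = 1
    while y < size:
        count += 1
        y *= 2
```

Space complexity: O(1).
Only a constant amount of auxiliary storage is used; nothing grows with n.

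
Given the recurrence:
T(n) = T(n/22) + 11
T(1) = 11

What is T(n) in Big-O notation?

Each step divides n by 22 and adds 11. After log_22(n) steps, T(n) = O(log n).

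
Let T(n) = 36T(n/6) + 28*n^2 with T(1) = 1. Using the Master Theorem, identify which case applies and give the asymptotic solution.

a=36, b=6, f(n)=28*n^2.
log_6(36) = 2, so n^(log_b(a)) = n^2.
f(n) = Theta(n^2), so Case 2 applies.
T(n) = Theta(n^2 log n).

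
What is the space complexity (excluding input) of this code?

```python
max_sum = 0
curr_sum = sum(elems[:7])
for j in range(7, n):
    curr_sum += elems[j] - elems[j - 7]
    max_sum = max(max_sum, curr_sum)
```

Space complexity: O(1).
Only a constant amount of auxiliary storage is used; nothing grows with n.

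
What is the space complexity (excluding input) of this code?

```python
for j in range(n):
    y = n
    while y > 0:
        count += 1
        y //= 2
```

Space complexity: O(1).
Only a constant amount of auxiliary storage is used; nothing grows with n.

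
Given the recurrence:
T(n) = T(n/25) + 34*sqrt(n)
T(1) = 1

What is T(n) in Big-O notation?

Each level contributes sqrt(n/25^k). Geometric series with ratio 1/sqrt(25) < 1 sums to O(sqrt(n)).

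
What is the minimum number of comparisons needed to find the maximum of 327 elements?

Finding the maximum requires 326 comparisons. Each comparison eliminates exactly one candidate. With 327 candidates, we need 326 eliminations.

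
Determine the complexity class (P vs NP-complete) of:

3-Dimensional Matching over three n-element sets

This problem is NP-complete: one of Karp's 21 NP-complete problems.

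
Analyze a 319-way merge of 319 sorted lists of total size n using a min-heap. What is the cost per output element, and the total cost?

Maintain a min-heap of size 319 holding the current head of each list. Each output step does one extract-min (O(log 319)) and one insert of that list's next element (O(log 319)). Each of the n elements passes through the heap exactly once, so the total cost is O(n log 319), i.e. O(log 319) per output element.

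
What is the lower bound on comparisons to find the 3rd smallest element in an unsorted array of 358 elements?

Finding the 3rd smallest of 358 elements requires Omega(n) comparisons. Every element must participate in at least one comparison; otherwise it could be the 3rd smallest.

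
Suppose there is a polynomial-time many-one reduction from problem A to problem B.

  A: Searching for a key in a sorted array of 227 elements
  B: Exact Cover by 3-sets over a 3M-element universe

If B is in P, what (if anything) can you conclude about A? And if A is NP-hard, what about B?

A poly-time reduction A <=_p B means any A-instance can be transformed to a B-instance in poly time.
If B is in P: compose the reduction with B's poly-time algorithm to solve A in poly time, so A is in P.
If A is NP-hard: every NP problem reduces to A, which reduces to B; composing reductions, every NP problem reduces to B, so B is NP-hard.
(Here in fact A is P and B is NP-complete.)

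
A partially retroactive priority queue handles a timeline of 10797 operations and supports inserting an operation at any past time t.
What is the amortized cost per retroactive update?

Partially retroactive priority queues (Demaine-Iacono-Langerman) allow updates at past times with queries only at the present. With a balanced BST over the m = 10797 timeline events tracking bridges, each retroactive insert or delete is O(log m) amortized.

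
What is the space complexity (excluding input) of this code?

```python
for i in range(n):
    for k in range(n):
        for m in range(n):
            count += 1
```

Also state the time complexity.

Space complexity: O(1).
Only a constant amount of auxiliary storage is used; nothing grows with n.
Time complexity: O(n^3).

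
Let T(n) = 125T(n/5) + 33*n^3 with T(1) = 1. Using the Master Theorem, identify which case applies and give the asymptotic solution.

a=125, b=5, f(n)=33*n^3.
log_5(125) = 3, so n^(log_b(a)) = n^3.
f(n) = Theta(n^3), so Case 2 applies.
T(n) = Theta(n^3 log n).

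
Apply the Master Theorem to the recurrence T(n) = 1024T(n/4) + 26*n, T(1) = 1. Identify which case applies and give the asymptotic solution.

a=1024, b=4, f(n)=26*n.
log_4(1024) = 5 > 1.
Since f(n) = O(n^1) is polynomially smaller than n^5, Case 1 applies.
T(n) = Theta(n^5).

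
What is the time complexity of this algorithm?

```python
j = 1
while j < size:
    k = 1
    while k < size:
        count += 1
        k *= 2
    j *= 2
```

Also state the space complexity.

Time complexity: O(log^2 n).
Space complexity: O(1).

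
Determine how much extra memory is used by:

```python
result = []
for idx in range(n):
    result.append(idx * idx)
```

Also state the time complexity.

Space complexity: O(n).
Auxiliary storage grows linearly with the input size n in the worst case.
Time complexity: O(n).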